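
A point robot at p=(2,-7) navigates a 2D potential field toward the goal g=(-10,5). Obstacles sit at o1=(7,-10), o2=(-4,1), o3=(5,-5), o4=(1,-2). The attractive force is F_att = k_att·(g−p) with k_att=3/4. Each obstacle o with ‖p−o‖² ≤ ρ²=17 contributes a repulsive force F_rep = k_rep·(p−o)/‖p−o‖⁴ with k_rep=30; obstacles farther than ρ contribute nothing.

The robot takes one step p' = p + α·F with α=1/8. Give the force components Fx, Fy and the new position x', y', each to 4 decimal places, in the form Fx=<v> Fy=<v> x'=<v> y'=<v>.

F_att = 3/4·(g−p) = 3/4·(-12,12) = (-9.0000,9.0000)
o1: d²=34 > ρ²=17 → inactive
o2: d²=100 > ρ²=17 → inactive
o3: d²=13 ≤ ρ²=17; F_rep = 30·(-3,-2)/13² = (-0.5325,-0.3550)
o4: d²=26 > ρ²=17 → inactive
F = F_att + ΣF_rep = (-9.5325,8.6450)
p' = p + 1/8·F = (0.8084,-5.9194)

Fx=-9.5325 Fy=8.6450 x'=0.8084 y'=-5.9194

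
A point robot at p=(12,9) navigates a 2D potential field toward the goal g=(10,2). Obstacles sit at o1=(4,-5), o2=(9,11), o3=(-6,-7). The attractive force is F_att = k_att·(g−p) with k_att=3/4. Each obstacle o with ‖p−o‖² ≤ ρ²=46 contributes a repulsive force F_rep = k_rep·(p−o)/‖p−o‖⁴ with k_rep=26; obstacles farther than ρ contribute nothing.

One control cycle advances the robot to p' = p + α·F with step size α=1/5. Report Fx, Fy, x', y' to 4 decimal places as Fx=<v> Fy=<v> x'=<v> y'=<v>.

F_att = 3/4·(g−p) = 3/4·(-2,-7) = (-1.5000,-5.2500)
o1: d²=260 > ρ²=46 → inactive
o2: d²=13 ≤ ρ²=46; F_rep = 26·(3,-2)/13² = (0.4615,-0.3077)
o3: d²=580 > ρ²=46 → inactive
F = F_att + ΣF_rep = (-1.0385,-5.5577)
p' = p + 1/5·F = (11.7923,7.8885)

Fx=-1.0385 Fy=-5.5577 x'=11.7923 y'=7.8885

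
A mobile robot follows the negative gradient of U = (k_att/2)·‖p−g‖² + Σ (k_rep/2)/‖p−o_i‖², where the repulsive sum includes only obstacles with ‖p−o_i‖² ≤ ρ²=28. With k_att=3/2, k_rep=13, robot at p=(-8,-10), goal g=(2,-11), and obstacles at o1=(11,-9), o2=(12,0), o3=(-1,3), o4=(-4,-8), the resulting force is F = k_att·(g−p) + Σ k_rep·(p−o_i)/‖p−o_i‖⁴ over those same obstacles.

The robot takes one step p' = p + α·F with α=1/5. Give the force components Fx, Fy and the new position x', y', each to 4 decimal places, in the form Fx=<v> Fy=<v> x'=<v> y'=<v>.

Fx=14.8700 Fy=-1.5650 x'=-5.0260 y'=-10.3130

F_att = 3/2·(g−p) = 3/2·(10,-1) = (15.0000,-1.5000)
o1: d²=362 > ρ²=28 → inactive
o2: d²=500 > ρ²=28 → inactive
o3: d²=218 > ρ²=28 → inactive
o4: d²=20 ≤ ρ²=28; F_rep = 13·(-4,-2)/20² = (-0.1300,-0.0650)
F = F_att + ΣF_rep = (14.8700,-1.5650)
p' = p + 1/5·F = (-5.0260,-10.3130)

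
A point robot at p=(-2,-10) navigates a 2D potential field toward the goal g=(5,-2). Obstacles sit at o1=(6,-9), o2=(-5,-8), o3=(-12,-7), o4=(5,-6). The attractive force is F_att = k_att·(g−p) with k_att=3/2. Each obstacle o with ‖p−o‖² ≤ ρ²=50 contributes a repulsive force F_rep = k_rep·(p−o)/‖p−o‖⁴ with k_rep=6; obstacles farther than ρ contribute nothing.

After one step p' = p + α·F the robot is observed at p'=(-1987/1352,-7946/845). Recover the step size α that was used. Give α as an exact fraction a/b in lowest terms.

α = 1/20

F_att = 3/2·(g−p) = 3/2·(7,8) = (10.5000,12.0000)
o1: d²=65 > ρ²=50 → inactive
o2: d²=13 ≤ ρ²=50; F_rep = 6·(3,-2)/13² = (0.1065,-0.0710)
o3: d²=109 > ρ²=50 → inactive
o4: d²=65 > ρ²=50 → inactive
F = F_att + ΣF_rep = (10.6065,11.9290)
Δp = p'−p = (0.5303,0.5964); α = Δx/Fx = (717/1352) / (3585/338) = 1/20
check: Δy/Fy = (504/845) / (2016/169) = 1/20 ✓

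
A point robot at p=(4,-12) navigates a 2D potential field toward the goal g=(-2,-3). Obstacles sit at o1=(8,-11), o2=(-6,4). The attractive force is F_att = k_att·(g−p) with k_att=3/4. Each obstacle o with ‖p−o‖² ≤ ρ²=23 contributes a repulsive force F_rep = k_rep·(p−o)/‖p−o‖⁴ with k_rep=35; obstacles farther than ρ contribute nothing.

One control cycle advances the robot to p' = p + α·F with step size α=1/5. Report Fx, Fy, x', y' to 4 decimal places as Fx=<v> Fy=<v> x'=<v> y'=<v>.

Fx=-4.9844 Fy=6.6289 x'=3.0031 y'=-10.6742

F_att = 3/4·(g−p) = 3/4·(-6,9) = (-4.5000,6.7500)
o1: d²=17 ≤ ρ²=23; F_rep = 35·(-4,-1)/17² = (-0.4844,-0.1211)
o2: d²=356 > ρ²=23 → inactive
F = F_att + ΣF_rep = (-4.9844,6.6289)
p' = p + 1/5·F = (3.0031,-10.6742)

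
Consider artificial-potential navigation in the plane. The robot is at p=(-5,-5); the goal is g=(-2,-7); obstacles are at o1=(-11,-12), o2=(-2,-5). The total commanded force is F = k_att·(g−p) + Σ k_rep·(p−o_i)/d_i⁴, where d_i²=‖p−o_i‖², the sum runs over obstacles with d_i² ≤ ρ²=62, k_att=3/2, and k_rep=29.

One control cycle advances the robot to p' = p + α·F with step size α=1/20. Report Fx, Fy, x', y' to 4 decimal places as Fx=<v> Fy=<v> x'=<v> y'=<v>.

Fx=3.4259 Fy=-3.0000 x'=-4.8287 y'=-5.1500

F_att = 3/2·(g−p) = 3/2·(3,-2) = (4.5000,-3.0000)
o1: d²=85 > ρ²=62 → inactive
o2: d²=9 ≤ ρ²=62; F_rep = 29·(-3,0)/9² = (-1.0741,0.0000)
F = F_att + ΣF_rep = (3.4259,-3.0000)
p' = p + 1/20·F = (-4.8287,-5.1500)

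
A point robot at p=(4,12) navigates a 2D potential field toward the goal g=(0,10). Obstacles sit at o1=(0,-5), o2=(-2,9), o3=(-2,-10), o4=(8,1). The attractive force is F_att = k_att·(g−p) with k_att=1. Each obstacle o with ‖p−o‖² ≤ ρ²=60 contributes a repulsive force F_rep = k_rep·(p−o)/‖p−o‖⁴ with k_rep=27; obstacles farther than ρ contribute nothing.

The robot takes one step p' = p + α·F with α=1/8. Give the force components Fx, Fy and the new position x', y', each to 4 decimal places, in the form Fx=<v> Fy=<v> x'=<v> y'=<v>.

Fx=-3.9200 Fy=-1.9600 x'=3.5100 y'=11.7550

F_att = 1·(g−p) = 1·(-4,-2) = (-4.0000,-2.0000)
o1: d²=305 > ρ²=60 → inactive
o2: d²=45 ≤ ρ²=60; F_rep = 27·(6,3)/45² = (0.0800,0.0400)
o3: d²=520 > ρ²=60 → inactive
o4: d²=137 > ρ²=60 → inactive
F = F_att + ΣF_rep = (-3.9200,-1.9600)
p' = p + 1/8·F = (3.5100,11.7550)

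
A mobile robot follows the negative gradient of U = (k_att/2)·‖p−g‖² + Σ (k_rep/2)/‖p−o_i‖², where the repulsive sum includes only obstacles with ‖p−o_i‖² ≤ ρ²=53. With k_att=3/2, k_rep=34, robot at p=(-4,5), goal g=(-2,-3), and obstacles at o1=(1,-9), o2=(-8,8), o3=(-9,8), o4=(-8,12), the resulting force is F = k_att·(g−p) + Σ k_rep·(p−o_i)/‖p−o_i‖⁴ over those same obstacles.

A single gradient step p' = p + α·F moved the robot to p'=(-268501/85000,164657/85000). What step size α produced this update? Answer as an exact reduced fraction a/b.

F_att = 3/2·(g−p) = 3/2·(2,-8) = (3.0000,-12.0000)
o1: d²=221 > ρ²=53 → inactive
o2: d²=25 ≤ ρ²=53; F_rep = 34·(4,-3)/25² = (0.2176,-0.1632)
o3: d²=34 ≤ ρ²=53; F_rep = 34·(5,-3)/34² = (0.1471,-0.0882)
o4: d²=65 > ρ²=53 → inactive
F = F_att + ΣF_rep = (3.3647,-12.2514)
Δp = p'−p = (0.8412,-3.0629); α = Δx/Fx = (71499/85000) / (71499/21250) = 1/4
check: Δy/Fy = (-260343/85000) / (-260343/21250) = 1/4 ✓

α = 1/4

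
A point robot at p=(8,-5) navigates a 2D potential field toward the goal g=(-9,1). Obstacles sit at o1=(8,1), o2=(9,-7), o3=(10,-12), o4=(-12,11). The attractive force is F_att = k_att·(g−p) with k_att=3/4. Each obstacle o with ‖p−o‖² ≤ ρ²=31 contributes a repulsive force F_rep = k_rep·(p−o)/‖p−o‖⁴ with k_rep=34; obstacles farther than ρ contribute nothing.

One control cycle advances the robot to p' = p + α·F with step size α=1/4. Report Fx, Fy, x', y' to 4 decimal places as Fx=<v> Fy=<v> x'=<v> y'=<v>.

Fx=-14.1100 Fy=7.2200 x'=4.4725 y'=-3.1950

F_att = 3/4·(g−p) = 3/4·(-17,6) = (-12.7500,4.5000)
o1: d²=36 > ρ²=31 → inactive
o2: d²=5 ≤ ρ²=31; F_rep = 34·(-1,2)/5² = (-1.3600,2.7200)
o3: d²=53 > ρ²=31 → inactive
o4: d²=656 > ρ²=31 → inactive
F = F_att + ΣF_rep = (-14.1100,7.2200)
p' = p + 1/4·F = (4.4725,-3.1950)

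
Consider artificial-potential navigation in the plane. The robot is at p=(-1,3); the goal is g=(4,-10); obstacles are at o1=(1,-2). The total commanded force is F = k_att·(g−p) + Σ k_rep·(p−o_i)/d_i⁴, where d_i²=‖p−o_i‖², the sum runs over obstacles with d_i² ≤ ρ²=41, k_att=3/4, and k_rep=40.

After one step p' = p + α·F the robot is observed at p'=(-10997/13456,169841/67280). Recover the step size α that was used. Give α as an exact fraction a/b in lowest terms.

F_att = 3/4·(g−p) = 3/4·(5,-13) = (3.7500,-9.7500)
o1: d²=29 ≤ ρ²=41; F_rep = 40·(-2,5)/29² = (-0.0951,0.2378)
F = F_att + ΣF_rep = (3.6549,-9.5122)
Δp = p'−p = (0.1827,-0.4756); α = Δx/Fx = (2459/13456) / (12295/3364) = 1/20
check: Δy/Fy = (-31999/67280) / (-31999/3364) = 1/20 ✓

α = 1/20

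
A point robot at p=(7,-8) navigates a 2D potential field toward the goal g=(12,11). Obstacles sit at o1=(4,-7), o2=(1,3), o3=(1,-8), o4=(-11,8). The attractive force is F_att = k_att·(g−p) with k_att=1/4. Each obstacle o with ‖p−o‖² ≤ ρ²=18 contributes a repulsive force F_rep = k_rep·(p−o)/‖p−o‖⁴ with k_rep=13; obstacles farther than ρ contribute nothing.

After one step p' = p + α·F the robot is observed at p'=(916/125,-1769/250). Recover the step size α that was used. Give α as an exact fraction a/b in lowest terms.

F_att = 1/4·(g−p) = 1/4·(5,19) = (1.2500,4.7500)
o1: d²=10 ≤ ρ²=18; F_rep = 13·(3,-1)/10² = (0.3900,-0.1300)
o2: d²=157 > ρ²=18 → inactive
o3: d²=36 > ρ²=18 → inactive
o4: d²=580 > ρ²=18 → inactive
F = F_att + ΣF_rep = (1.6400,4.6200)
Δp = p'−p = (0.3280,0.9240); α = Δx/Fx = (41/125) / (41/25) = 1/5
check: Δy/Fy = (231/250) / (231/50) = 1/5 ✓

α = 1/5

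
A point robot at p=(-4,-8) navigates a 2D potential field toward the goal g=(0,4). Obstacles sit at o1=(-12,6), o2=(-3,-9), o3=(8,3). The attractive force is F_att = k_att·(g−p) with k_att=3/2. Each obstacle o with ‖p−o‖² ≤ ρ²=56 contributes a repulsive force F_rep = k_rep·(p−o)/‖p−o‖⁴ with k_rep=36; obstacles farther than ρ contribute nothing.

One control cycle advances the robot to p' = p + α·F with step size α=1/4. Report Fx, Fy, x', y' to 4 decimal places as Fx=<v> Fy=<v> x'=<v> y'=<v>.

F_att = 3/2·(g−p) = 3/2·(4,12) = (6.0000,18.0000)
o1: d²=260 > ρ²=56 → inactive
o2: d²=2 ≤ ρ²=56; F_rep = 36·(-1,1)/2² = (-9.0000,9.0000)
o3: d²=265 > ρ²=56 → inactive
F = F_att + ΣF_rep = (-3.0000,27.0000)
p' = p + 1/4·F = (-4.7500,-1.2500)

Fx=-3.0000 Fy=27.0000 x'=-4.7500 y'=-1.2500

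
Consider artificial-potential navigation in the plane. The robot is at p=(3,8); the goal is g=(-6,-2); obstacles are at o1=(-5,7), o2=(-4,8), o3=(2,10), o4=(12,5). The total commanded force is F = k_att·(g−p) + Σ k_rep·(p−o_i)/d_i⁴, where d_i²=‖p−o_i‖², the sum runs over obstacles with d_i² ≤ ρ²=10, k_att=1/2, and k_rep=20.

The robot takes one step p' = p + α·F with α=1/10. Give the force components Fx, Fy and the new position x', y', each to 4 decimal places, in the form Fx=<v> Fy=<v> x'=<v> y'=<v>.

F_att = 1/2·(g−p) = 1/2·(-9,-10) = (-4.5000,-5.0000)
o1: d²=65 > ρ²=10 → inactive
o2: d²=49 > ρ²=10 → inactive
o3: d²=5 ≤ ρ²=10; F_rep = 20·(1,-2)/5² = (0.8000,-1.6000)
o4: d²=90 > ρ²=10 → inactive
F = F_att + ΣF_rep = (-3.7000,-6.6000)
p' = p + 1/10·F = (2.6300,7.3400)

Fx=-3.7000 Fy=-6.6000 x'=2.6300 y'=7.3400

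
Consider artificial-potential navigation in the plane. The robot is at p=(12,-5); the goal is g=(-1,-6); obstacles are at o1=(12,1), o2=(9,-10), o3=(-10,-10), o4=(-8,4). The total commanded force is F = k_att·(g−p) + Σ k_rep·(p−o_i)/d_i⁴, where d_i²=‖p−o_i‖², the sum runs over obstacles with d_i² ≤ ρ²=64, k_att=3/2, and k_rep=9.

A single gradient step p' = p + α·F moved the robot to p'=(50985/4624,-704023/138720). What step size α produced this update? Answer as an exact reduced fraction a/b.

α = 1/20

F_att = 3/2·(g−p) = 3/2·(-13,-1) = (-19.5000,-1.5000)
o1: d²=36 ≤ ρ²=64; F_rep = 9·(0,-6)/36² = (0.0000,-0.0417)
o2: d²=34 ≤ ρ²=64; F_rep = 9·(3,5)/34² = (0.0234,0.0389)
o3: d²=509 > ρ²=64 → inactive
o4: d²=481 > ρ²=64 → inactive
F = F_att + ΣF_rep = (-19.4766,-1.5027)
Δp = p'−p = (-0.9738,-0.0751); α = Δx/Fx = (-4503/4624) / (-22515/1156) = 1/20
check: Δy/Fy = (-10423/138720) / (-10423/6936) = 1/20 ✓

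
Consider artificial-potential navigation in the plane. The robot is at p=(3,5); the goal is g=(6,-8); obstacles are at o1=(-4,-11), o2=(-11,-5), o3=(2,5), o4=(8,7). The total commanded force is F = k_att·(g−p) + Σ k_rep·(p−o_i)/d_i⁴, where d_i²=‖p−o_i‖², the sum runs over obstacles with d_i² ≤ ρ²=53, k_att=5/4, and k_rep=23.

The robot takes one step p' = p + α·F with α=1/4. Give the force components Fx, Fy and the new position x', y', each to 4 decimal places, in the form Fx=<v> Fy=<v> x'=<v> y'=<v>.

Fx=26.6133 Fy=-16.3047 x'=9.6533 y'=0.9238

F_att = 5/4·(g−p) = 5/4·(3,-13) = (3.7500,-16.2500)
o1: d²=305 > ρ²=53 → inactive
o2: d²=296 > ρ²=53 → inactive
o3: d²=1 ≤ ρ²=53; F_rep = 23·(1,0)/1² = (23.0000,0.0000)
o4: d²=29 ≤ ρ²=53; F_rep = 23·(-5,-2)/29² = (-0.1367,-0.0547)
F = F_att + ΣF_rep = (26.6133,-16.3047)
p' = p + 1/4·F = (9.6533,0.9238)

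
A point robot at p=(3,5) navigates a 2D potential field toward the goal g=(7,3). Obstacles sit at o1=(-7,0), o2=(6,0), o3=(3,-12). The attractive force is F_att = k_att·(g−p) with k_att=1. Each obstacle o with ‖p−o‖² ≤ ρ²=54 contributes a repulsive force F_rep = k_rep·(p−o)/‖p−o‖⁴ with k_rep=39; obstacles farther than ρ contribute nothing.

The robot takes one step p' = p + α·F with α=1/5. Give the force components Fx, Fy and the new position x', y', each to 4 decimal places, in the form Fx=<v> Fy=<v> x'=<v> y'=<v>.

F_att = 1·(g−p) = 1·(4,-2) = (4.0000,-2.0000)
o1: d²=125 > ρ²=54 → inactive
o2: d²=34 ≤ ρ²=54; F_rep = 39·(-3,5)/34² = (-0.1012,0.1687)
o3: d²=289 > ρ²=54 → inactive
F = F_att + ΣF_rep = (3.8988,-1.8313)
p' = p + 1/5·F = (3.7798,4.6337)

Fx=3.8988 Fy=-1.8313 x'=3.7798 y'=4.6337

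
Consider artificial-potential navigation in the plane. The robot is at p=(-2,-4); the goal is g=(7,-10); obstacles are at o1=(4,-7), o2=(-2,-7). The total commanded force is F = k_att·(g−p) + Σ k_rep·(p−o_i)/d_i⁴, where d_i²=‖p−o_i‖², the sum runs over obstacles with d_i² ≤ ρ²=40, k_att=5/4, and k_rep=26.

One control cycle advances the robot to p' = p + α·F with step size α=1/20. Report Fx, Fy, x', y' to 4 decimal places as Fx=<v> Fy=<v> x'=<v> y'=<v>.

Fx=11.2500 Fy=-6.5370 x'=-1.4375 y'=-4.3269

F_att = 5/4·(g−p) = 5/4·(9,-6) = (11.2500,-7.5000)
o1: d²=45 > ρ²=40 → inactive
o2: d²=9 ≤ ρ²=40; F_rep = 26·(0,3)/9² = (0.0000,0.9630)
F = F_att + ΣF_rep = (11.2500,-6.5370)
p' = p + 1/20·F = (-1.4375,-4.3269)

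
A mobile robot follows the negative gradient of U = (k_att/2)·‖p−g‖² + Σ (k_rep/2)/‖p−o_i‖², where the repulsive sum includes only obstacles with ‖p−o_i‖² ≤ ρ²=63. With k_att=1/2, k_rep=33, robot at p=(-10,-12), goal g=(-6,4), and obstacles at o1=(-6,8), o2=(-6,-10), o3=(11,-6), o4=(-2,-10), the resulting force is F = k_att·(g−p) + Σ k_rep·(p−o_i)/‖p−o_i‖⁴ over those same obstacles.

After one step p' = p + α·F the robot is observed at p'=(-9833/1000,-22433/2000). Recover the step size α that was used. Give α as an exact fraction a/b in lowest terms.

α = 1/10

F_att = 1/2·(g−p) = 1/2·(4,16) = (2.0000,8.0000)
o1: d²=416 > ρ²=63 → inactive
o2: d²=20 ≤ ρ²=63; F_rep = 33·(-4,-2)/20² = (-0.3300,-0.1650)
o3: d²=477 > ρ²=63 → inactive
o4: d²=68 > ρ²=63 → inactive
F = F_att + ΣF_rep = (1.6700,7.8350)
Δp = p'−p = (0.1670,0.7835); α = Δx/Fx = (167/1000) / (167/100) = 1/10
check: Δy/Fy = (1567/2000) / (1567/200) = 1/10 ✓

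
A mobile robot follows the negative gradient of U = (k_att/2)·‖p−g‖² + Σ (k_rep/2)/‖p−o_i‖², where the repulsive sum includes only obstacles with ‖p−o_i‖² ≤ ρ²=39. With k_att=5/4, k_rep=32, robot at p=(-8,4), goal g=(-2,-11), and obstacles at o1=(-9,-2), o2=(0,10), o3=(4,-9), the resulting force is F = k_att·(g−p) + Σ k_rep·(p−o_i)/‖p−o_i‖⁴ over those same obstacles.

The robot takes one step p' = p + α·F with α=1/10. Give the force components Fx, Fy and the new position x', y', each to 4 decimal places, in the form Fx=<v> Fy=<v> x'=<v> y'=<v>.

F_att = 5/4·(g−p) = 5/4·(6,-15) = (7.5000,-18.7500)
o1: d²=37 ≤ ρ²=39; F_rep = 32·(1,6)/37² = (0.0234,0.1402)
o2: d²=100 > ρ²=39 → inactive
o3: d²=313 > ρ²=39 → inactive
F = F_att + ΣF_rep = (7.5234,-18.6098)
p' = p + 1/10·F = (-7.2477,2.1390)

Fx=7.5234 Fy=-18.6098 x'=-7.2477 y'=2.1390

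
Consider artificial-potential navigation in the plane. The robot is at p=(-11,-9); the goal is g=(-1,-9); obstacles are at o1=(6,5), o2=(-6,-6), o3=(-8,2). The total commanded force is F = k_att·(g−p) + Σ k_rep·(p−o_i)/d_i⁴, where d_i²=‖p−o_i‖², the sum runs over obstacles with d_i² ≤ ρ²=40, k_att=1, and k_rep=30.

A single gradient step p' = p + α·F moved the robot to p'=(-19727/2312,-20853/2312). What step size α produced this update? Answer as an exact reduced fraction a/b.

F_att = 1·(g−p) = 1·(10,0) = (10.0000,0.0000)
o1: d²=485 > ρ²=40 → inactive
o2: d²=34 ≤ ρ²=40; F_rep = 30·(-5,-3)/34² = (-0.1298,-0.0779)
o3: d²=130 > ρ²=40 → inactive
F = F_att + ΣF_rep = (9.8702,-0.0779)
Δp = p'−p = (2.4676,-0.0195); α = Δx/Fx = (5705/2312) / (5705/578) = 1/4
check: Δy/Fy = (-45/2312) / (-45/578) = 1/4 ✓

α = 1/4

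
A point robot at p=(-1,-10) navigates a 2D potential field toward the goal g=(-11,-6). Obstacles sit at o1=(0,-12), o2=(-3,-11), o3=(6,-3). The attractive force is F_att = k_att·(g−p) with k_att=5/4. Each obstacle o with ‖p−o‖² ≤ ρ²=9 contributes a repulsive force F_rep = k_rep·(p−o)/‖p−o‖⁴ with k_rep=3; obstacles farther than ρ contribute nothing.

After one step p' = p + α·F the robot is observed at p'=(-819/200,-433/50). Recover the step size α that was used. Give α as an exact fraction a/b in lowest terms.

F_att = 5/4·(g−p) = 5/4·(-10,4) = (-12.5000,5.0000)
o1: d²=5 ≤ ρ²=9; F_rep = 3·(-1,2)/5² = (-0.1200,0.2400)
o2: d²=5 ≤ ρ²=9; F_rep = 3·(2,1)/5² = (0.2400,0.1200)
o3: d²=98 > ρ²=9 → inactive
F = F_att + ΣF_rep = (-12.3800,5.3600)
Δp = p'−p = (-3.0950,1.3400); α = Δx/Fx = (-619/200) / (-619/50) = 1/4
check: Δy/Fy = (67/50) / (134/25) = 1/4 ✓

α = 1/4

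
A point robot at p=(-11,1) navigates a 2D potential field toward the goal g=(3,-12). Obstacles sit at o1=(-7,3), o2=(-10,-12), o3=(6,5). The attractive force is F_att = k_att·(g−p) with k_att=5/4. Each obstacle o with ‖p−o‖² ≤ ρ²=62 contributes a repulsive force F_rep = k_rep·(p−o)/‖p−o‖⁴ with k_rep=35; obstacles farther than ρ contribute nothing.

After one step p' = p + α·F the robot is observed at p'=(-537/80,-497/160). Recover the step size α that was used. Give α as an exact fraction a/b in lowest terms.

α = 1/4

F_att = 5/4·(g−p) = 5/4·(14,-13) = (17.5000,-16.2500)
o1: d²=20 ≤ ρ²=62; F_rep = 35·(-4,-2)/20² = (-0.3500,-0.1750)
o2: d²=170 > ρ²=62 → inactive
o3: d²=305 > ρ²=62 → inactive
F = F_att + ΣF_rep = (17.1500,-16.4250)
Δp = p'−p = (4.2875,-4.1063); α = Δx/Fx = (343/80) / (343/20) = 1/4
check: Δy/Fy = (-657/160) / (-657/40) = 1/4 ✓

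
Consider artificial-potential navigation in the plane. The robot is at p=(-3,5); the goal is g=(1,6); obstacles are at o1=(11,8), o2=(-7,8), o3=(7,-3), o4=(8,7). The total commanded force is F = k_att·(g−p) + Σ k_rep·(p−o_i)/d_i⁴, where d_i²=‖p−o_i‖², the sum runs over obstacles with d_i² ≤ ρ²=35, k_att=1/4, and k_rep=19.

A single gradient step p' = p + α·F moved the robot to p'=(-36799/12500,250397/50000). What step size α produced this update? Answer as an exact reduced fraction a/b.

F_att = 1/4·(g−p) = 1/4·(4,1) = (1.0000,0.2500)
o1: d²=205 > ρ²=35 → inactive
o2: d²=25 ≤ ρ²=35; F_rep = 19·(4,-3)/25² = (0.1216,-0.0912)
o3: d²=164 > ρ²=35 → inactive
o4: d²=125 > ρ²=35 → inactive
F = F_att + ΣF_rep = (1.1216,0.1588)
Δp = p'−p = (0.0561,0.0079); α = Δx/Fx = (701/12500) / (701/625) = 1/20
check: Δy/Fy = (397/50000) / (397/2500) = 1/20 ✓

α = 1/20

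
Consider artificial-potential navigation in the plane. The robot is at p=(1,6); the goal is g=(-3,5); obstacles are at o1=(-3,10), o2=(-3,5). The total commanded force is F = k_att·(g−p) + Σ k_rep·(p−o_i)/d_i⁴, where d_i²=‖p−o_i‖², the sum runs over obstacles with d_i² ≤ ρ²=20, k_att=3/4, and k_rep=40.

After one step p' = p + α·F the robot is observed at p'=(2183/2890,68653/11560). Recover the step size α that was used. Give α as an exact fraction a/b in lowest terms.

F_att = 3/4·(g−p) = 3/4·(-4,-1) = (-3.0000,-0.7500)
o1: d²=32 > ρ²=20 → inactive
o2: d²=17 ≤ ρ²=20; F_rep = 40·(4,1)/17² = (0.5536,0.1384)
F = F_att + ΣF_rep = (-2.4464,-0.6116)
Δp = p'−p = (-0.2446,-0.0612); α = Δx/Fx = (-707/2890) / (-707/289) = 1/10
check: Δy/Fy = (-707/11560) / (-707/1156) = 1/10 ✓

α = 1/10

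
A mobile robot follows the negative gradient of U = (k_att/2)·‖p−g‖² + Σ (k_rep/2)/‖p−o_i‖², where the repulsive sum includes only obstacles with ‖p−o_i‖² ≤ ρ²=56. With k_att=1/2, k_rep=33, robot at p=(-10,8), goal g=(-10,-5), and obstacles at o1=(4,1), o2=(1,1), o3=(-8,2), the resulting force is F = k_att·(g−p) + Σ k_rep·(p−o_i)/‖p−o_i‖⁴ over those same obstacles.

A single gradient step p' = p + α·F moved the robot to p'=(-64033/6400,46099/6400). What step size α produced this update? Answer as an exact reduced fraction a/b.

F_att = 1/2·(g−p) = 1/2·(0,-13) = (0.0000,-6.5000)
o1: d²=245 > ρ²=56 → inactive
o2: d²=170 > ρ²=56 → inactive
o3: d²=40 ≤ ρ²=56; F_rep = 33·(-2,6)/40² = (-0.0413,0.1237)
F = F_att + ΣF_rep = (-0.0413,-6.3762)
Δp = p'−p = (-0.0052,-0.7970); α = Δx/Fx = (-33/6400) / (-33/800) = 1/8
check: Δy/Fy = (-5101/6400) / (-5101/800) = 1/8 ✓

α = 1/8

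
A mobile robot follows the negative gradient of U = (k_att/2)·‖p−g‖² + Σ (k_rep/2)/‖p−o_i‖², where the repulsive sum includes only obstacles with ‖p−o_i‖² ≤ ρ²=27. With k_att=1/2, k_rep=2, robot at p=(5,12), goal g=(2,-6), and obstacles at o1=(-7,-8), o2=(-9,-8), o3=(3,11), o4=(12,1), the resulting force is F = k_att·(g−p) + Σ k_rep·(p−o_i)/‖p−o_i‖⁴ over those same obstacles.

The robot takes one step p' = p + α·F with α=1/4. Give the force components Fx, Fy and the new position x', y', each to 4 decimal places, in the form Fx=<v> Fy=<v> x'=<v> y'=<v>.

Fx=-1.3400 Fy=-8.9200 x'=4.6650 y'=9.7700

F_att = 1/2·(g−p) = 1/2·(-3,-18) = (-1.5000,-9.0000)
o1: d²=544 > ρ²=27 → inactive
o2: d²=596 > ρ²=27 → inactive
o3: d²=5 ≤ ρ²=27; F_rep = 2·(2,1)/5² = (0.1600,0.0800)
o4: d²=170 > ρ²=27 → inactive
F = F_att + ΣF_rep = (-1.3400,-8.9200)
p' = p + 1/4·F = (4.6650,9.7700)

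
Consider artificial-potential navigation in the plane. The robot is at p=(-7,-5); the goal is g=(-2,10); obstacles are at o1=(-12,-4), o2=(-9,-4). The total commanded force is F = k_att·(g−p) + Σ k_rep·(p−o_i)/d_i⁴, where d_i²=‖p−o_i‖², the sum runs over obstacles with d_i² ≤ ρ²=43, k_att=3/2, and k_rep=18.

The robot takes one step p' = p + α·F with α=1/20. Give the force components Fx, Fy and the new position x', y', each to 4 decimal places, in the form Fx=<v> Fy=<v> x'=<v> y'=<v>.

Fx=9.0731 Fy=21.7534 x'=-6.5463 y'=-3.9123

F_att = 3/2·(g−p) = 3/2·(5,15) = (7.5000,22.5000)
o1: d²=26 ≤ ρ²=43; F_rep = 18·(5,-1)/26² = (0.1331,-0.0266)
o2: d²=5 ≤ ρ²=43; F_rep = 18·(2,-1)/5² = (1.4400,-0.7200)
F = F_att + ΣF_rep = (9.0731,21.7534)
p' = p + 1/20·F = (-6.5463,-3.9123)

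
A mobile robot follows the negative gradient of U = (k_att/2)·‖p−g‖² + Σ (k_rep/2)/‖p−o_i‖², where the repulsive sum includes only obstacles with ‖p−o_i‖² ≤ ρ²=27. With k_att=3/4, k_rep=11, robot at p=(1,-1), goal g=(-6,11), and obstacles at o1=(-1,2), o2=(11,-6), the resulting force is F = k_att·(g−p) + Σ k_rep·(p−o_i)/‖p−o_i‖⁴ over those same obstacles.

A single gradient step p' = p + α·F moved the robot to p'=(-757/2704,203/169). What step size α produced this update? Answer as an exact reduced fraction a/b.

F_att = 3/4·(g−p) = 3/4·(-7,12) = (-5.2500,9.0000)
o1: d²=13 ≤ ρ²=27; F_rep = 11·(2,-3)/13² = (0.1302,-0.1953)
o2: d²=125 > ρ²=27 → inactive
F = F_att + ΣF_rep = (-5.1198,8.8047)
Δp = p'−p = (-1.2800,2.2012); α = Δx/Fx = (-3461/2704) / (-3461/676) = 1/4
check: Δy/Fy = (372/169) / (1488/169) = 1/4 ✓

α = 1/4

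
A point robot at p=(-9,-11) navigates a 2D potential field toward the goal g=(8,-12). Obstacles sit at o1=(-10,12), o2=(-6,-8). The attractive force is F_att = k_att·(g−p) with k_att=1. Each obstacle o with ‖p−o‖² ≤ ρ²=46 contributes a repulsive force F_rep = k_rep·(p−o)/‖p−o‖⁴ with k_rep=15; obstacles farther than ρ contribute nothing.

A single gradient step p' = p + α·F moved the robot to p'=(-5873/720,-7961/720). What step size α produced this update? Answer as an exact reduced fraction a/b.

F_att = 1·(g−p) = 1·(17,-1) = (17.0000,-1.0000)
o1: d²=530 > ρ²=46 → inactive
o2: d²=18 ≤ ρ²=46; F_rep = 15·(-3,-3)/18² = (-0.1389,-0.1389)
F = F_att + ΣF_rep = (16.8611,-1.1389)
Δp = p'−p = (0.8431,-0.0569); α = Δx/Fx = (607/720) / (607/36) = 1/20
check: Δy/Fy = (-41/720) / (-41/36) = 1/20 ✓

α = 1/20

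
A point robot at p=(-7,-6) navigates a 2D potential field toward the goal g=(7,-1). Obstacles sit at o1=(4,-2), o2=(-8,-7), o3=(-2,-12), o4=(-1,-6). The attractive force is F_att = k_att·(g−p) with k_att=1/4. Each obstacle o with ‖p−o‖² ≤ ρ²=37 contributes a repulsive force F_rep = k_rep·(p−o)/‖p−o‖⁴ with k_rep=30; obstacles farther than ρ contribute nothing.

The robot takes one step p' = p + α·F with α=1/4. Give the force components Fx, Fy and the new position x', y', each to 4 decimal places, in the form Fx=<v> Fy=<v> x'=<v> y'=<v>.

F_att = 1/4·(g−p) = 1/4·(14,5) = (3.5000,1.2500)
o1: d²=137 > ρ²=37 → inactive
o2: d²=2 ≤ ρ²=37; F_rep = 30·(1,1)/2² = (7.5000,7.5000)
o3: d²=61 > ρ²=37 → inactive
o4: d²=36 ≤ ρ²=37; F_rep = 30·(-6,0)/36² = (-0.1389,0.0000)
F = F_att + ΣF_rep = (10.8611,8.7500)
p' = p + 1/4·F = (-4.2847,-3.8125)

Fx=10.8611 Fy=8.7500 x'=-4.2847 y'=-3.8125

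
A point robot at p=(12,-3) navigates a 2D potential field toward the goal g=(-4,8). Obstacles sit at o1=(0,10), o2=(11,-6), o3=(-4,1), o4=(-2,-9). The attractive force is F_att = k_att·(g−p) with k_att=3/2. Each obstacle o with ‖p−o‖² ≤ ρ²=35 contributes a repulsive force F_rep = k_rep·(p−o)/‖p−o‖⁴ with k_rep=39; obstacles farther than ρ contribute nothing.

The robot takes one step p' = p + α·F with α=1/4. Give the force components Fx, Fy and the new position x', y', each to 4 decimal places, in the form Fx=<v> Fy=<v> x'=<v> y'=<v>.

F_att = 3/2·(g−p) = 3/2·(-16,11) = (-24.0000,16.5000)
o1: d²=313 > ρ²=35 → inactive
o2: d²=10 ≤ ρ²=35; F_rep = 39·(1,3)/10² = (0.3900,1.1700)
o3: d²=272 > ρ²=35 → inactive
o4: d²=232 > ρ²=35 → inactive
F = F_att + ΣF_rep = (-23.6100,17.6700)
p' = p + 1/4·F = (6.0975,1.4175)

Fx=-23.6100 Fy=17.6700 x'=6.0975 y'=1.4175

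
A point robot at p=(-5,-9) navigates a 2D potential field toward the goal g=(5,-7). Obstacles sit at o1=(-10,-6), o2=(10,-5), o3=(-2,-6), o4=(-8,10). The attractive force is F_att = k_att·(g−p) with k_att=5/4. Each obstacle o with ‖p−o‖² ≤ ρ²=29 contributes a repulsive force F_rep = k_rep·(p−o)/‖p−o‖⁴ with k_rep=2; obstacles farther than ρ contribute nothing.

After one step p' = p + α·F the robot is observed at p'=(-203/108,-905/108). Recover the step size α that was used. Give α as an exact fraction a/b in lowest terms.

F_att = 5/4·(g−p) = 5/4·(10,2) = (12.5000,2.5000)
o1: d²=34 > ρ²=29 → inactive
o2: d²=241 > ρ²=29 → inactive
o3: d²=18 ≤ ρ²=29; F_rep = 2·(-3,-3)/18² = (-0.0185,-0.0185)
o4: d²=370 > ρ²=29 → inactive
F = F_att + ΣF_rep = (12.4815,2.4815)
Δp = p'−p = (3.1204,0.6204); α = Δx/Fx = (337/108) / (337/27) = 1/4
check: Δy/Fy = (67/108) / (67/27) = 1/4 ✓

α = 1/4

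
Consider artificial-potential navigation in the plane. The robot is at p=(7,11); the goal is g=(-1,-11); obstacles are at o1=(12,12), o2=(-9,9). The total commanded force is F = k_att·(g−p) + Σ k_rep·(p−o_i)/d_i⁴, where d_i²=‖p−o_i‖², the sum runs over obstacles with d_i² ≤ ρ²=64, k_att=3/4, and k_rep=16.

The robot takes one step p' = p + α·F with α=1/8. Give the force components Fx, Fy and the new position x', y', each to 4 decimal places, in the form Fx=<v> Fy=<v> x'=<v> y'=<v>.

F_att = 3/4·(g−p) = 3/4·(-8,-22) = (-6.0000,-16.5000)
o1: d²=26 ≤ ρ²=64; F_rep = 16·(-5,-1)/26² = (-0.1183,-0.0237)
o2: d²=260 > ρ²=64 → inactive
F = F_att + ΣF_rep = (-6.1183,-16.5237)
p' = p + 1/8·F = (6.2352,8.9345)

Fx=-6.1183 Fy=-16.5237 x'=6.2352 y'=8.9345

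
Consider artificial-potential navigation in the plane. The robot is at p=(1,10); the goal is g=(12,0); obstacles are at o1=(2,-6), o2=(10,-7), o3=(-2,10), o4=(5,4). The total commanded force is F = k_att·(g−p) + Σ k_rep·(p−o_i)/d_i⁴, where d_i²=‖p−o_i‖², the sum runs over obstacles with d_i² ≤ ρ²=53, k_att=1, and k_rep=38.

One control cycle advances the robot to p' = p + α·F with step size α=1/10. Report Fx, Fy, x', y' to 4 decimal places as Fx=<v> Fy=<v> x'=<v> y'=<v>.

F_att = 1·(g−p) = 1·(11,-10) = (11.0000,-10.0000)
o1: d²=257 > ρ²=53 → inactive
o2: d²=370 > ρ²=53 → inactive
o3: d²=9 ≤ ρ²=53; F_rep = 38·(3,0)/9² = (1.4074,0.0000)
o4: d²=52 ≤ ρ²=53; F_rep = 38·(-4,6)/52² = (-0.0562,0.0843)
F = F_att + ΣF_rep = (12.3512,-9.9157)
p' = p + 1/10·F = (2.2351,9.0084)

Fx=12.3512 Fy=-9.9157 x'=2.2351 y'=9.0084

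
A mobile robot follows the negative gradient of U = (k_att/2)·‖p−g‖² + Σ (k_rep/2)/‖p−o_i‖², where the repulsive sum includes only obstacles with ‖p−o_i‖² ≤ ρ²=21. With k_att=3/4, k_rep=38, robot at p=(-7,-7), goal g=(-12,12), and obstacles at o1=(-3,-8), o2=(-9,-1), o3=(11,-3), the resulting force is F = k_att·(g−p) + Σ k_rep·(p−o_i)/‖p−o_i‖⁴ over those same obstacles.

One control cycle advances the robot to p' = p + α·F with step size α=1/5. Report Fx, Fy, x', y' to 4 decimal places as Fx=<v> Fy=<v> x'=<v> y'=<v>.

Fx=-4.2760 Fy=14.3815 x'=-7.8552 y'=-4.1237

F_att = 3/4·(g−p) = 3/4·(-5,19) = (-3.7500,14.2500)
o1: d²=17 ≤ ρ²=21; F_rep = 38·(-4,1)/17² = (-0.5260,0.1315)
o2: d²=40 > ρ²=21 → inactive
o3: d²=340 > ρ²=21 → inactive
F = F_att + ΣF_rep = (-4.2760,14.3815)
p' = p + 1/5·F = (-7.8552,-4.1237)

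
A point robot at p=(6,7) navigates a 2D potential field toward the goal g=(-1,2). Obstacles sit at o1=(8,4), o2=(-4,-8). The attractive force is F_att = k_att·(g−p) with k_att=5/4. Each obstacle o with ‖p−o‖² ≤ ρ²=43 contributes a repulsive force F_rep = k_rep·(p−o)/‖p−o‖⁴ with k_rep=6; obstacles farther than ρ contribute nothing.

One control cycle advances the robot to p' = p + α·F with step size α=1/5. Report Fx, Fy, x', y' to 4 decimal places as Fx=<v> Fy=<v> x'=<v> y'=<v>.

F_att = 5/4·(g−p) = 5/4·(-7,-5) = (-8.7500,-6.2500)
o1: d²=13 ≤ ρ²=43; F_rep = 6·(-2,3)/13² = (-0.0710,0.1065)
o2: d²=325 > ρ²=43 → inactive
F = F_att + ΣF_rep = (-8.8210,-6.1435)
p' = p + 1/5·F = (4.2358,5.7713)

Fx=-8.8210 Fy=-6.1435 x'=4.2358 y'=5.7713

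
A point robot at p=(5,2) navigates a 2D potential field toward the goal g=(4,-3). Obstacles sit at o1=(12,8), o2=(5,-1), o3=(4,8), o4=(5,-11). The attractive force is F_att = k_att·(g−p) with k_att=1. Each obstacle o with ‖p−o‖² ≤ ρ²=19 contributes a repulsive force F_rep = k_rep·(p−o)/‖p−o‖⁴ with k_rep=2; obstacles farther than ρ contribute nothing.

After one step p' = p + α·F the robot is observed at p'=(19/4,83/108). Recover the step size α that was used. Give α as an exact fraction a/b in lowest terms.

α = 1/4

F_att = 1·(g−p) = 1·(-1,-5) = (-1.0000,-5.0000)
o1: d²=85 > ρ²=19 → inactive
o2: d²=9 ≤ ρ²=19; F_rep = 2·(0,3)/9² = (0.0000,0.0741)
o3: d²=37 > ρ²=19 → inactive
o4: d²=169 > ρ²=19 → inactive
F = F_att + ΣF_rep = (-1.0000,-4.9259)
Δp = p'−p = (-0.2500,-1.2315); α = Δx/Fx = (-1/4) / (-1) = 1/4
check: Δy/Fy = (-133/108) / (-133/27) = 1/4 ✓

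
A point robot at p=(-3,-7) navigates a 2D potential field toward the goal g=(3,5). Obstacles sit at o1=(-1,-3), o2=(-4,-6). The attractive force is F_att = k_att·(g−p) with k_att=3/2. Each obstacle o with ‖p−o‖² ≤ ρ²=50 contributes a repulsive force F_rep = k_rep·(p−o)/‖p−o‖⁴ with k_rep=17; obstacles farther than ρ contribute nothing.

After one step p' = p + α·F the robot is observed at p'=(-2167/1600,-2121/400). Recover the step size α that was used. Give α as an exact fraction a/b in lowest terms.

α = 1/8

F_att = 3/2·(g−p) = 3/2·(6,12) = (9.0000,18.0000)
o1: d²=20 ≤ ρ²=50; F_rep = 17·(-2,-4)/20² = (-0.0850,-0.1700)
o2: d²=2 ≤ ρ²=50; F_rep = 17·(1,-1)/2² = (4.2500,-4.2500)
F = F_att + ΣF_rep = (13.1650,13.5800)
Δp = p'−p = (1.6456,1.6975); α = Δx/Fx = (2633/1600) / (2633/200) = 1/8
check: Δy/Fy = (679/400) / (679/50) = 1/8 ✓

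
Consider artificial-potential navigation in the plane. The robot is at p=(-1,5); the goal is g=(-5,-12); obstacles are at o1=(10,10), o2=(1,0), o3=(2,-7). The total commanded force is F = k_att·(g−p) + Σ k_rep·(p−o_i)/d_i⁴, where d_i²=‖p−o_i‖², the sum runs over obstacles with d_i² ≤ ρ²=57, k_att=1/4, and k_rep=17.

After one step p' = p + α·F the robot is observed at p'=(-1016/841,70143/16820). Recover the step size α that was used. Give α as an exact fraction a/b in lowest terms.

F_att = 1/4·(g−p) = 1/4·(-4,-17) = (-1.0000,-4.2500)
o1: d²=146 > ρ²=57 → inactive
o2: d²=29 ≤ ρ²=57; F_rep = 17·(-2,5)/29² = (-0.0404,0.1011)
o3: d²=153 > ρ²=57 → inactive
F = F_att + ΣF_rep = (-1.0404,-4.1489)
Δp = p'−p = (-0.2081,-0.8298); α = Δx/Fx = (-175/841) / (-875/841) = 1/5
check: Δy/Fy = (-13957/16820) / (-13957/3364) = 1/5 ✓

α = 1/5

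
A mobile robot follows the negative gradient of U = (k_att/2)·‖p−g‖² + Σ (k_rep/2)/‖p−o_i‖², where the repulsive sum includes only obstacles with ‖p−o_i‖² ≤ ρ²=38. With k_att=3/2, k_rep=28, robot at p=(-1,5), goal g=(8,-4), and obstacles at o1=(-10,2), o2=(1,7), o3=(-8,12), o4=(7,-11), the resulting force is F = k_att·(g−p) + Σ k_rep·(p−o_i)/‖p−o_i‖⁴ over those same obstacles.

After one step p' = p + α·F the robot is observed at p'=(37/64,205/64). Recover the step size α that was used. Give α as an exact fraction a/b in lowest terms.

F_att = 3/2·(g−p) = 3/2·(9,-9) = (13.5000,-13.5000)
o1: d²=90 > ρ²=38 → inactive
o2: d²=8 ≤ ρ²=38; F_rep = 28·(-2,-2)/8² = (-0.8750,-0.8750)
o3: d²=98 > ρ²=38 → inactive
o4: d²=320 > ρ²=38 → inactive
F = F_att + ΣF_rep = (12.6250,-14.3750)
Δp = p'−p = (1.5781,-1.7969); α = Δx/Fx = (101/64) / (101/8) = 1/8
check: Δy/Fy = (-115/64) / (-115/8) = 1/8 ✓

α = 1/8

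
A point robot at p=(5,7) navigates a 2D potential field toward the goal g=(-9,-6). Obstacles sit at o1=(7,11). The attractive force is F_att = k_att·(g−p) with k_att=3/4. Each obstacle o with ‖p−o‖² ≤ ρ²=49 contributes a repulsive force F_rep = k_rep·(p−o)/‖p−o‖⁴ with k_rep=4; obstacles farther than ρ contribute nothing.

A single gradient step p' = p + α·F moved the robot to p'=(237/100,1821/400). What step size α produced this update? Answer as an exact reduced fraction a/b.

F_att = 3/4·(g−p) = 3/4·(-14,-13) = (-10.5000,-9.7500)
o1: d²=20 ≤ ρ²=49; F_rep = 4·(-2,-4)/20² = (-0.0200,-0.0400)
F = F_att + ΣF_rep = (-10.5200,-9.7900)
Δp = p'−p = (-2.6300,-2.4475); α = Δx/Fx = (-263/100) / (-263/25) = 1/4
check: Δy/Fy = (-979/400) / (-979/100) = 1/4 ✓

α = 1/4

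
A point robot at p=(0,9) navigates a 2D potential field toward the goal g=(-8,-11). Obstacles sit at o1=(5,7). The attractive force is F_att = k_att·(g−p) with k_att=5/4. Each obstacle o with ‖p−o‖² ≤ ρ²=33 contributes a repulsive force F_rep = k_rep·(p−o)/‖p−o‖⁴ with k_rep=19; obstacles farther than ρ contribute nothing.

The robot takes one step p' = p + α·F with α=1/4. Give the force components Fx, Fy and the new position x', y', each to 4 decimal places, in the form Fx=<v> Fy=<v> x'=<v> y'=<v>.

Fx=-10.1130 Fy=-24.9548 x'=-2.5282 y'=2.7613

F_att = 5/4·(g−p) = 5/4·(-8,-20) = (-10.0000,-25.0000)
o1: d²=29 ≤ ρ²=33; F_rep = 19·(-5,2)/29² = (-0.1130,0.0452)
F = F_att + ΣF_rep = (-10.1130,-24.9548)
p' = p + 1/4·F = (-2.5282,2.7613)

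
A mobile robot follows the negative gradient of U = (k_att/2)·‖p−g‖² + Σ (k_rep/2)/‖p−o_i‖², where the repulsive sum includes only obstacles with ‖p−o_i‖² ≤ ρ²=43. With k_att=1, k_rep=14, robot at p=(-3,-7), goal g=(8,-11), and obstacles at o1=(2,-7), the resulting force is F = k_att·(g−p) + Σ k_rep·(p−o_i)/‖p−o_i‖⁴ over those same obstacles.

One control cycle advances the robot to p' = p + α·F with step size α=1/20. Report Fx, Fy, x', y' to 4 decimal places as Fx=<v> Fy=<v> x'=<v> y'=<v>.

F_att = 1·(g−p) = 1·(11,-4) = (11.0000,-4.0000)
o1: d²=25 ≤ ρ²=43; F_rep = 14·(-5,0)/25² = (-0.1120,0.0000)
F = F_att + ΣF_rep = (10.8880,-4.0000)
p' = p + 1/20·F = (-2.4556,-7.2000)

Fx=10.8880 Fy=-4.0000 x'=-2.4556 y'=-7.2000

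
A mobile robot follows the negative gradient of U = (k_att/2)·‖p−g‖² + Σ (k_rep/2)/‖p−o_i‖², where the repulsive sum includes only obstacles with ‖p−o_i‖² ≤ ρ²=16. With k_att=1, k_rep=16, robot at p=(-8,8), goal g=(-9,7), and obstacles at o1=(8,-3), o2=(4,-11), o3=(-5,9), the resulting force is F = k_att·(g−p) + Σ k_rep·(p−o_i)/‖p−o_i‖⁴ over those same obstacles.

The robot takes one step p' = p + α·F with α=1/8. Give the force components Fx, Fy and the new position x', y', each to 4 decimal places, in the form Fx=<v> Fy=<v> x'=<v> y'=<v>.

Fx=-1.4800 Fy=-1.1600 x'=-8.1850 y'=7.8550

F_att = 1·(g−p) = 1·(-1,-1) = (-1.0000,-1.0000)
o1: d²=377 > ρ²=16 → inactive
o2: d²=505 > ρ²=16 → inactive
o3: d²=10 ≤ ρ²=16; F_rep = 16·(-3,-1)/10² = (-0.4800,-0.1600)
F = F_att + ΣF_rep = (-1.4800,-1.1600)
p' = p + 1/8·F = (-8.1850,7.8550)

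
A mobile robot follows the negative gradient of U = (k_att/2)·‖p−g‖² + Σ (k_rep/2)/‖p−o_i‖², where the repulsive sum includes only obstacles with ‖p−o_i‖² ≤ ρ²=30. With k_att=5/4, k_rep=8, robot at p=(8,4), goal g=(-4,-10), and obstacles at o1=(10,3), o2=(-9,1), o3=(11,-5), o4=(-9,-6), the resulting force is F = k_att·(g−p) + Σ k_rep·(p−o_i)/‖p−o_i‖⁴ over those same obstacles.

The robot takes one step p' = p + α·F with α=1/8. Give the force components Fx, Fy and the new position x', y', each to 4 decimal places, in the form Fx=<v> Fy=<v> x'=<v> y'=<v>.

Fx=-15.6400 Fy=-17.1800 x'=6.0450 y'=1.8525

F_att = 5/4·(g−p) = 5/4·(-12,-14) = (-15.0000,-17.5000)
o1: d²=5 ≤ ρ²=30; F_rep = 8·(-2,1)/5² = (-0.6400,0.3200)
o2: d²=298 > ρ²=30 → inactive
o3: d²=90 > ρ²=30 → inactive
o4: d²=389 > ρ²=30 → inactive
F = F_att + ΣF_rep = (-15.6400,-17.1800)
p' = p + 1/8·F = (6.0450,1.8525)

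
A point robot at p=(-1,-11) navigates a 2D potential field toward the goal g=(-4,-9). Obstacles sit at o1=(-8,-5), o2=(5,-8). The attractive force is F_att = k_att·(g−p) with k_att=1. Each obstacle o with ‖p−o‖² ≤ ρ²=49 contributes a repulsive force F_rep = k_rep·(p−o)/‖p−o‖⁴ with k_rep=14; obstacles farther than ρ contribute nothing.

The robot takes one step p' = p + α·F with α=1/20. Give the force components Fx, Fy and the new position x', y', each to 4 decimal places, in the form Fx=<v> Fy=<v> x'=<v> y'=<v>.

F_att = 1·(g−p) = 1·(-3,2) = (-3.0000,2.0000)
o1: d²=85 > ρ²=49 → inactive
o2: d²=45 ≤ ρ²=49; F_rep = 14·(-6,-3)/45² = (-0.0415,-0.0207)
F = F_att + ΣF_rep = (-3.0415,1.9793)
p' = p + 1/20·F = (-1.1521,-10.9010)

Fx=-3.0415 Fy=1.9793 x'=-1.1521 y'=-10.9010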